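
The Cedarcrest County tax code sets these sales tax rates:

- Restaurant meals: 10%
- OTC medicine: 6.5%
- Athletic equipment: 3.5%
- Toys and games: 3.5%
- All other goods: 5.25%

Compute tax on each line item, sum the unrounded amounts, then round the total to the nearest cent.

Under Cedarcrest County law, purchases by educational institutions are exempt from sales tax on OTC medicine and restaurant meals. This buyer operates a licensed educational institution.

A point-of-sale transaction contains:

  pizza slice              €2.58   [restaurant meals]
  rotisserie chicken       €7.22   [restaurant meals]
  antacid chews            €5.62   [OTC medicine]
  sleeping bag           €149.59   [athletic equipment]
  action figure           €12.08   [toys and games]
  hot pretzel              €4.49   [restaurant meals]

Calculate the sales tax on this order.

Pizza slice €2.58: restaurant meals, buyer-exempt → 0% → €0.00
Rotisserie chicken €7.22: restaurant meals, buyer-exempt → 0% → €0.00
Antacid chews €5.62: OTC medicine, buyer-exempt → 0% → €0.00
Sleeping bag €149.59: athletic equipment → 3.5% → €5.23565
Action figure €12.08: toys and games → 3.5% → €0.4228
Hot pretzel €4.49: restaurant meals, buyer-exempt → 0% → €0.00
Unrounded tax sum = €5.65845 → €5.66

€5.66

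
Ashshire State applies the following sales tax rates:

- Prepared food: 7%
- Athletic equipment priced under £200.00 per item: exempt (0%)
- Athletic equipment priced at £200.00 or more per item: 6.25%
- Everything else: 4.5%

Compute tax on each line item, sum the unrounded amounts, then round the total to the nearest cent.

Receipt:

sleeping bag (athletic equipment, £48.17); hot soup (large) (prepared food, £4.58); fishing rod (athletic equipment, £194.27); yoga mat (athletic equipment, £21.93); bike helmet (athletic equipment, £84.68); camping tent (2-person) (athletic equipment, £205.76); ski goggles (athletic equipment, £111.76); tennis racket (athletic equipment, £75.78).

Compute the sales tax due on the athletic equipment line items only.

£12.86

Sleeping bag £48.17: athletic equipment, under £200.00 → 0% → £0.00
Fishing rod £194.27: athletic equipment, under £200.00 → 0% → £0.00
Yoga mat £21.93: athletic equipment, under £200.00 → 0% → £0.00
Bike helmet £84.68: athletic equipment, under £200.00 → 0% → £0.00
Camping tent (2-person) £205.76: athletic equipment, £200.00 or more → 6.25% → £12.86
Ski goggles £111.76: athletic equipment, under £200.00 → 0% → £0.00
Tennis racket £75.78: athletic equipment, under £200.00 → 0% → £0.00
Tax on athletic equipment: unrounded sum = £12.86 → £12.86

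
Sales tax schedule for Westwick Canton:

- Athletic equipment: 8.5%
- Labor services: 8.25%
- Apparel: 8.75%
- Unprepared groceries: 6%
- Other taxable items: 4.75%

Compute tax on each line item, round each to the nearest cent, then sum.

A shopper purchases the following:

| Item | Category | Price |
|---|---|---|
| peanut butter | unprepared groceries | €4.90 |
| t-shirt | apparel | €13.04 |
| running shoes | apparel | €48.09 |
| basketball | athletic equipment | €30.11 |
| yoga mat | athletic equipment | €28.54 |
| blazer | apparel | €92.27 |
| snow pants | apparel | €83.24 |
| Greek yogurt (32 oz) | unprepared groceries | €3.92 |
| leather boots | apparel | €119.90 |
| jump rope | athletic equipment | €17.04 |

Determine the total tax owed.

Peanut butter €4.90: unprepared groceries → 6% → €0.29
T-shirt €13.04: apparel → 8.75% → €1.14
Running shoes €48.09: apparel → 8.75% → €4.21
Basketball €30.11: athletic equipment → 8.5% → €2.56
Yoga mat €28.54: athletic equipment → 8.5% → €2.43
Blazer €92.27: apparel → 8.75% → €8.07
Snow pants €83.24: apparel → 8.75% → €7.28
Greek yogurt (32 oz) €3.92: unprepared groceries → 6% → €0.24
Leather boots €119.90: apparel → 8.75% → €10.49
Jump rope €17.04: athletic equipment → 8.5% → €1.45
Total tax = €0.29 + €1.14 + €4.21 + €2.56 + €2.43 + €8.07 + €7.28 + €0.24 + €10.49 + €1.45 = €38.16

€38.16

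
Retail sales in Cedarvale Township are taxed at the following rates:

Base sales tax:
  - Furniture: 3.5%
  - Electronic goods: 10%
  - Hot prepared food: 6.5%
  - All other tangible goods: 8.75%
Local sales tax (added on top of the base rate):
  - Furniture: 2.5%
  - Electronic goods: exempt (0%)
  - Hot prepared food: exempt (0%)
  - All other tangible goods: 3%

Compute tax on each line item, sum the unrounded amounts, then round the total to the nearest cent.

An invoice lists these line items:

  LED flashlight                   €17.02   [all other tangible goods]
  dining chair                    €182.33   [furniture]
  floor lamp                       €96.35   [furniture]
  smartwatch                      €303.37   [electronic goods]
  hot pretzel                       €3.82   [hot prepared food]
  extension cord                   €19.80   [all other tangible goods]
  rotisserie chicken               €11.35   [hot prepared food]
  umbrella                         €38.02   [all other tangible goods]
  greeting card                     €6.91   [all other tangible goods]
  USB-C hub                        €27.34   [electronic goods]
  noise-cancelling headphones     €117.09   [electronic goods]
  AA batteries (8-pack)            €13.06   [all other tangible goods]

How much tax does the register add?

LED flashlight €17.02: all other tangible goods → 8.75% + 3% local = 11.75% → €1.99985
Dining chair €182.33: furniture → 3.5% + 2.5% local = 6% → €10.9398
Floor lamp €96.35: furniture → 3.5% + 2.5% local = 6% → €5.781
Smartwatch €303.37: electronic goods → 10% + 0% local = 10% → €30.337
Hot pretzel €3.82: hot prepared food → 6.5% + 0% local = 6.5% → €0.2483
Extension cord €19.80: all other tangible goods → 8.75% + 3% local = 11.75% → €2.3265
Rotisserie chicken €11.35: hot prepared food → 6.5% + 0% local = 6.5% → €0.73775
Umbrella €38.02: all other tangible goods → 8.75% + 3% local = 11.75% → €4.46735
Greeting card €6.91: all other tangible goods → 8.75% + 3% local = 11.75% → €0.811925
USB-C hub €27.34: electronic goods → 10% + 0% local = 10% → €2.734
Noise-cancelling headphones €117.09: electronic goods → 10% + 0% local = 10% → €11.709
AA batteries (8-pack) €13.06: all other tangible goods → 8.75% + 3% local = 11.75% → €1.53455
Unrounded tax sum = €73.627025 → €73.63

€73.63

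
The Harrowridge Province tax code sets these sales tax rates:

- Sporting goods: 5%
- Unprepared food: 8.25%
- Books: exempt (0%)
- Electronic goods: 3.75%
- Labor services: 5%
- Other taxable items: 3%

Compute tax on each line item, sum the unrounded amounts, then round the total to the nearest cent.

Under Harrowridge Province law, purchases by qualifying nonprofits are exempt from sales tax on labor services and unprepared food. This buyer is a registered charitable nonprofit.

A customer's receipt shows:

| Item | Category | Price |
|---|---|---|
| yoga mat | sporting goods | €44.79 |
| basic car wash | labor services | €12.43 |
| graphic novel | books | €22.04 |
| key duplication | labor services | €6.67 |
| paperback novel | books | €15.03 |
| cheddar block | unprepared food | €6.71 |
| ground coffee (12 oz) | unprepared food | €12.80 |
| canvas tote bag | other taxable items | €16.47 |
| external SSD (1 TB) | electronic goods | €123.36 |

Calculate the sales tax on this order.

Yoga mat €44.79: sporting goods → 5% → €2.2395
Basic car wash €12.43: labor services, buyer-exempt → 0% → €0.00
Graphic novel €22.04: books → 0% → €0.00
Key duplication €6.67: labor services, buyer-exempt → 0% → €0.00
Paperback novel €15.03: books → 0% → €0.00
Cheddar block €6.71: unprepared food, buyer-exempt → 0% → €0.00
Ground coffee (12 oz) €12.80: unprepared food, buyer-exempt → 0% → €0.00
Canvas tote bag €16.47: other taxable items → 3% → €0.4941
External SSD (1 TB) €123.36: electronic goods → 3.75% → €4.626
Unrounded tax sum = €7.3596 → €7.36

€7.36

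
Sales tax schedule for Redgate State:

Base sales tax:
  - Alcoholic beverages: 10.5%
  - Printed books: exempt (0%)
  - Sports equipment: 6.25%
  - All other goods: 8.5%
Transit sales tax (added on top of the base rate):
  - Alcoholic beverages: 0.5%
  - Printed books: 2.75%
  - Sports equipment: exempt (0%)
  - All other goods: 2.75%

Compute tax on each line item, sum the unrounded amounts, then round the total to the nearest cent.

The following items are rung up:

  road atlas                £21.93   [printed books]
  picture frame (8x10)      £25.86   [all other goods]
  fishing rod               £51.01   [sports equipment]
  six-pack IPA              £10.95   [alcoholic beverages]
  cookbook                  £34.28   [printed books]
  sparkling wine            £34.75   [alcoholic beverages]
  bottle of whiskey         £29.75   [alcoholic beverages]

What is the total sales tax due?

£15.94

Road atlas £21.93: printed books → 0% + 2.75% transit = 2.75% → £0.603075
Picture frame (8x10) £25.86: all other goods → 8.5% + 2.75% transit = 11.25% → £2.90925
Fishing rod £51.01: sports equipment → 6.25% + 0% transit = 6.25% → £3.188125
Six-pack IPA £10.95: alcoholic beverages → 10.5% + 0.5% transit = 11% → £1.2045
Cookbook £34.28: printed books → 0% + 2.75% transit = 2.75% → £0.9427
Sparkling wine £34.75: alcoholic beverages → 10.5% + 0.5% transit = 11% → £3.8225
Bottle of whiskey £29.75: alcoholic beverages → 10.5% + 0.5% transit = 11% → £3.2725
Unrounded tax sum = £15.94265 → £15.94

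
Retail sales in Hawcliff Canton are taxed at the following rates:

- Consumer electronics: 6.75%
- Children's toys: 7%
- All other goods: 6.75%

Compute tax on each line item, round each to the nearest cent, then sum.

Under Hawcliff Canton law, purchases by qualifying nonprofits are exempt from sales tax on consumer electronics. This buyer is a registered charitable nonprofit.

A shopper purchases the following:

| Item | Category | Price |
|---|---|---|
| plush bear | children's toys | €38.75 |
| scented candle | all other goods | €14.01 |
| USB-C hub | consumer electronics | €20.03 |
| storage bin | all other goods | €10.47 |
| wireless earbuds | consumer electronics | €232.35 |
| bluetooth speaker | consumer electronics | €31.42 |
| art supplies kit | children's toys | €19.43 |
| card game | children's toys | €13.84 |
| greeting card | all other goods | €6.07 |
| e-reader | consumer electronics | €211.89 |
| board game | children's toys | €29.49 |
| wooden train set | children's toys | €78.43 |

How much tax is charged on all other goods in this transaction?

€2.07

Scented candle €14.01: all other goods → 6.75% → €0.95
Storage bin €10.47: all other goods → 6.75% → €0.71
Greeting card €6.07: all other goods → 6.75% → €0.41
Tax on all other goods = €0.95 + €0.71 + €0.41 = €2.07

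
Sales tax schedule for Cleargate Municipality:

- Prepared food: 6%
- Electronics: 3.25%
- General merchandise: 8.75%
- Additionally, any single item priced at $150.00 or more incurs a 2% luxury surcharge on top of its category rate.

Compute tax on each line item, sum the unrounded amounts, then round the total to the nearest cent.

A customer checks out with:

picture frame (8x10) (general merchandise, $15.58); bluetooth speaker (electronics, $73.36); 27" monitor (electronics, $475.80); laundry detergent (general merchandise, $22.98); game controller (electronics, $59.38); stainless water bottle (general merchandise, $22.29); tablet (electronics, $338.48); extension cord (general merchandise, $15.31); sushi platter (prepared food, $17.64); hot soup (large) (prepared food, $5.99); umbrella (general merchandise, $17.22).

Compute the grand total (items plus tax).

$1120.68

Picture frame (8x10) $15.58: general merchandise → 8.75% → $1.36325
Bluetooth speaker $73.36: electronics → 3.25% → $2.3842
27" monitor $475.80: electronics → 3.25% + 2% surcharge = 5.25% → $24.9795
Laundry detergent $22.98: general merchandise → 8.75% → $2.01075
Game controller $59.38: electronics → 3.25% → $1.92985
Stainless water bottle $22.29: general merchandise → 8.75% → $1.950375
Tablet $338.48: electronics → 3.25% + 2% surcharge = 5.25% → $17.7702
Extension cord $15.31: general merchandise → 8.75% → $1.339625
Sushi platter $17.64: prepared food → 6% → $1.0584
Hot soup (large) $5.99: prepared food → 6% → $0.3594
Umbrella $17.22: general merchandise → 8.75% → $1.50675
Subtotal = $1064.03; unrounded tax = $56.6523 → $56.65; total due = $1120.68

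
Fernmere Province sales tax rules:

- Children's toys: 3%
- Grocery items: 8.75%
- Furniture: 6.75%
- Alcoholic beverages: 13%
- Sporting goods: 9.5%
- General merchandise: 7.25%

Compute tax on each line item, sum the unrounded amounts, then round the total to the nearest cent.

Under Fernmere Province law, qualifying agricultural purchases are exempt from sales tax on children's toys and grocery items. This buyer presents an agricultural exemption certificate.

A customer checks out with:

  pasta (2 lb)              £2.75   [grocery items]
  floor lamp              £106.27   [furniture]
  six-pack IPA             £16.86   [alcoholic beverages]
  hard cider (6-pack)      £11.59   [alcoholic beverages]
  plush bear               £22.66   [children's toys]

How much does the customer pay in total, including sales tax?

£171.00

Pasta (2 lb) £2.75: grocery items, buyer-exempt → 0% → £0.00
Floor lamp £106.27: furniture → 6.75% → £7.173225
Six-pack IPA £16.86: alcoholic beverages → 13% → £2.1918
Hard cider (6-pack) £11.59: alcoholic beverages → 13% → £1.5067
Plush bear £22.66: children's toys, buyer-exempt → 0% → £0.00
Subtotal = £160.13; unrounded tax = £10.871725 → £10.87; total due = £171.00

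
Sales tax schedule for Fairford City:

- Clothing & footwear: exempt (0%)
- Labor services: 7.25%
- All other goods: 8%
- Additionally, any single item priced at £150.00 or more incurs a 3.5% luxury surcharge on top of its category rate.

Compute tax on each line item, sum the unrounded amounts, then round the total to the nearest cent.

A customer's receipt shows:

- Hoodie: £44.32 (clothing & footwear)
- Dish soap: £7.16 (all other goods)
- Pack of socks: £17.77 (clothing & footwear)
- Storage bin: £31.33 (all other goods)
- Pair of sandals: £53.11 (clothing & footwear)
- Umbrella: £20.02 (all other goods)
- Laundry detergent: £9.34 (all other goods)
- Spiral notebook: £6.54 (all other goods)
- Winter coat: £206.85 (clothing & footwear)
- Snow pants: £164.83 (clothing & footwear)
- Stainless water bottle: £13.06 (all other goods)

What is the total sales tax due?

Hoodie £44.32: clothing & footwear → 0% → £0.00
Dish soap £7.16: all other goods → 8% → £0.5728
Pack of socks £17.77: clothing & footwear → 0% → £0.00
Storage bin £31.33: all other goods → 8% → £2.5064
Pair of sandals £53.11: clothing & footwear → 0% → £0.00
Umbrella £20.02: all other goods → 8% → £1.6016
Laundry detergent £9.34: all other goods → 8% → £0.7472
Spiral notebook £6.54: all other goods → 8% → £0.5232
Winter coat £206.85: clothing & footwear → 0% + 3.5% surcharge = 3.5% → £7.23975
Snow pants £164.83: clothing & footwear → 0% + 3.5% surcharge = 3.5% → £5.76905
Stainless water bottle £13.06: all other goods → 8% → £1.0448
Unrounded tax sum = £20.0048 → £20.00

£20.00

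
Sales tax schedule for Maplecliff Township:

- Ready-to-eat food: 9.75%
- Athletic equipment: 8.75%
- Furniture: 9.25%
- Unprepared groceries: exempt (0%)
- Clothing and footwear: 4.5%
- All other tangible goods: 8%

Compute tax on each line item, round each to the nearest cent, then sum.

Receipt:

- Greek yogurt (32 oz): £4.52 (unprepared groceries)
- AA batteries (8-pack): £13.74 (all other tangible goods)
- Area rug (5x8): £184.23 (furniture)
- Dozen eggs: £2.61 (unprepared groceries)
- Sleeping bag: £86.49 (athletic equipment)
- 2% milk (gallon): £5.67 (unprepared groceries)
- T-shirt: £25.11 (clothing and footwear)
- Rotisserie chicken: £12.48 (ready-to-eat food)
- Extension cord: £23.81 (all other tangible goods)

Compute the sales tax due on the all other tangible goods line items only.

AA batteries (8-pack) £13.74: all other tangible goods → 8% → £1.10
Extension cord £23.81: all other tangible goods → 8% → £1.90
Tax on all other tangible goods = £1.10 + £1.90 = £3.00

£3.00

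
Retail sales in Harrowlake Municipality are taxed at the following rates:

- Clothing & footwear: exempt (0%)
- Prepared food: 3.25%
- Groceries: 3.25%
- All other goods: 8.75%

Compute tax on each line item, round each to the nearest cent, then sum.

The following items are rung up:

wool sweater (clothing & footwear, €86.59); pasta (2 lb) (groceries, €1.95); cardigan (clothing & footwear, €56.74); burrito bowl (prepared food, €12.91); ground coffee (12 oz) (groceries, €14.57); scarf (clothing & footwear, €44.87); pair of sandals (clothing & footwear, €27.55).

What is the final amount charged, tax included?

€246.13

Wool sweater €86.59: clothing & footwear → 0% → €0.00
Pasta (2 lb) €1.95: groceries → 3.25% → €0.06
Cardigan €56.74: clothing & footwear → 0% → €0.00
Burrito bowl €12.91: prepared food → 3.25% → €0.42
Ground coffee (12 oz) €14.57: groceries → 3.25% → €0.47
Scarf €44.87: clothing & footwear → 0% → €0.00
Pair of sandals €27.55: clothing & footwear → 0% → €0.00
Subtotal = €245.18; tax = €0.95; total due = €246.13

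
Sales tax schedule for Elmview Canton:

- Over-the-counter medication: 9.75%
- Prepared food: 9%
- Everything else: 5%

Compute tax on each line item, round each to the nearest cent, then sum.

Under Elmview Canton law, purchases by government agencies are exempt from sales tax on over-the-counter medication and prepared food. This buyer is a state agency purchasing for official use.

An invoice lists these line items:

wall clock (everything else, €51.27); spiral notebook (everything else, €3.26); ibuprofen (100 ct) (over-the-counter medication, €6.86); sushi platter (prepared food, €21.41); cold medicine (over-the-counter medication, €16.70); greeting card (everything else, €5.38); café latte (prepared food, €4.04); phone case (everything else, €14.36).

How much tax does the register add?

€3.71

Wall clock €51.27: everything else → 5% → €2.56
Spiral notebook €3.26: everything else → 5% → €0.16
Ibuprofen (100 ct) €6.86: over-the-counter medication, buyer-exempt → 0% → €0.00
Sushi platter €21.41: prepared food, buyer-exempt → 0% → €0.00
Cold medicine €16.70: over-the-counter medication, buyer-exempt → 0% → €0.00
Greeting card €5.38: everything else → 5% → €0.27
Café latte €4.04: prepared food, buyer-exempt → 0% → €0.00
Phone case €14.36: everything else → 5% → €0.72
Total tax = €2.56 + €0.16 + €0.27 + €0.72 = €3.71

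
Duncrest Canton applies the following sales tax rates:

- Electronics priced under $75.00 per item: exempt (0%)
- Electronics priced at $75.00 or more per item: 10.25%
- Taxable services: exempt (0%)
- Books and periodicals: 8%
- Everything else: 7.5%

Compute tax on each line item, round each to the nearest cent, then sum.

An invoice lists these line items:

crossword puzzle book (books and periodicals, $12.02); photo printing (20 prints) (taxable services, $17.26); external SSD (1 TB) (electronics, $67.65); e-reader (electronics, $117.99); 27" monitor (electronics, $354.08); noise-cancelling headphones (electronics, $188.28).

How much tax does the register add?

$68.64

Crossword puzzle book $12.02: books and periodicals → 8% → $0.96
Photo printing (20 prints) $17.26: taxable services → 0% → $0.00
External SSD (1 TB) $67.65: electronics, under $75.00 → 0% → $0.00
E-reader $117.99: electronics, $75.00 or more → 10.25% → $12.09
27" monitor $354.08: electronics, $75.00 or more → 10.25% → $36.29
Noise-cancelling headphones $188.28: electronics, $75.00 or more → 10.25% → $19.30
Total tax = $0.96 + $12.09 + $36.29 + $19.30 = $68.64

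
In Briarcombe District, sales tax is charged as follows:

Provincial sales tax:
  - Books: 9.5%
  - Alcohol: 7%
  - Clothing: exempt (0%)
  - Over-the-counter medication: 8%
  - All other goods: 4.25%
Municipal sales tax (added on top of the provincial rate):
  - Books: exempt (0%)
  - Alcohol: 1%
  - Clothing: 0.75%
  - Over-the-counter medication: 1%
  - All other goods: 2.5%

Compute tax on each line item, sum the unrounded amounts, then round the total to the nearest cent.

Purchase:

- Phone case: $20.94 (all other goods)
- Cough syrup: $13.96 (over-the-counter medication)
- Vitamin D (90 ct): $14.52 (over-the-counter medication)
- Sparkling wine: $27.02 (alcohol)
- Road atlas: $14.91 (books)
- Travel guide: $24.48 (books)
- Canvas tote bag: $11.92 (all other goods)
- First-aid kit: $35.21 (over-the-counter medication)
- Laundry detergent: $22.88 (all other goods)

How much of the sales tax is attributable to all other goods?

$3.76

Phone case $20.94: all other goods → 4.25% + 2.5% municipal = 6.75% → $1.41345
Canvas tote bag $11.92: all other goods → 4.25% + 2.5% municipal = 6.75% → $0.8046
Laundry detergent $22.88: all other goods → 4.25% + 2.5% municipal = 6.75% → $1.5444
Tax on all other goods: unrounded sum = $3.76245 → $3.76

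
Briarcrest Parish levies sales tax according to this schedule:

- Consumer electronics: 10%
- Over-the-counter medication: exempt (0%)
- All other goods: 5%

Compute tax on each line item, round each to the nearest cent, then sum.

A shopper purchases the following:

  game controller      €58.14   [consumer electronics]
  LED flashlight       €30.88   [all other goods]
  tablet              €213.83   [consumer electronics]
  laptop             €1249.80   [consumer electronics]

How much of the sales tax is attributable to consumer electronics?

€152.17

Game controller €58.14: consumer electronics → 10% → €5.81
Tablet €213.83: consumer electronics → 10% → €21.38
Laptop €1249.80: consumer electronics → 10% → €124.98
Tax on consumer electronics = €5.81 + €21.38 + €124.98 = €152.17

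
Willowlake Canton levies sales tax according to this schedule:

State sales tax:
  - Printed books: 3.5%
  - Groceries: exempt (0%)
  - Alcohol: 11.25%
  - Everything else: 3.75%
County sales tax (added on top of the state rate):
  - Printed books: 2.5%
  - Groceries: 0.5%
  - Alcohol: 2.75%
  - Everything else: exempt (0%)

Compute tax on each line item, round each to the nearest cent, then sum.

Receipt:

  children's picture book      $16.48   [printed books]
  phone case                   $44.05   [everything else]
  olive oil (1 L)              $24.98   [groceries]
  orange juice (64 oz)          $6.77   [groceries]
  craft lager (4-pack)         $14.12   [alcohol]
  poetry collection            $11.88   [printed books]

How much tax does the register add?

Children's picture book $16.48: printed books → 3.5% + 2.5% county = 6% → $0.99
Phone case $44.05: everything else → 3.75% + 0% county = 3.75% → $1.65
Olive oil (1 L) $24.98: groceries → 0% + 0.5% county = 0.5% → $0.12
Orange juice (64 oz) $6.77: groceries → 0% + 0.5% county = 0.5% → $0.03
Craft lager (4-pack) $14.12: alcohol → 11.25% + 2.75% county = 14% → $1.98
Poetry collection $11.88: printed books → 3.5% + 2.5% county = 6% → $0.71
Total tax = $0.99 + $1.65 + $0.12 + $0.03 + $1.98 + $0.71 = $5.48

$5.48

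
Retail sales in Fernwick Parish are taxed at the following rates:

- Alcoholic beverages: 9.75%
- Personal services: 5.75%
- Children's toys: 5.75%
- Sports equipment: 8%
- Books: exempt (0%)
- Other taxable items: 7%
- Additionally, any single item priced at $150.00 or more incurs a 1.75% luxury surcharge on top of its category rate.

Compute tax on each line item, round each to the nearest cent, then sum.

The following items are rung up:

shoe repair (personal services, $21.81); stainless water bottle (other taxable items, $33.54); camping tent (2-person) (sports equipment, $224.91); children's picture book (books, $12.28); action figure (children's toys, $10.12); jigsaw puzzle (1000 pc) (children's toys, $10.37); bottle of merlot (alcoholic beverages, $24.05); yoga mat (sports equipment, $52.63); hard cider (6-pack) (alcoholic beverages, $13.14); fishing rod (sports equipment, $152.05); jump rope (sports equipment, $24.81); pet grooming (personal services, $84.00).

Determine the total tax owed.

$56.17

Shoe repair $21.81: personal services → 5.75% → $1.25
Stainless water bottle $33.54: other taxable items → 7% → $2.35
Camping tent (2-person) $224.91: sports equipment → 8% + 1.75% surcharge = 9.75% → $21.93
Children's picture book $12.28: books → 0% → $0.00
Action figure $10.12: children's toys → 5.75% → $0.58
Jigsaw puzzle (1000 pc) $10.37: children's toys → 5.75% → $0.60
Bottle of merlot $24.05: alcoholic beverages → 9.75% → $2.34
Yoga mat $52.63: sports equipment → 8% → $4.21
Hard cider (6-pack) $13.14: alcoholic beverages → 9.75% → $1.28
Fishing rod $152.05: sports equipment → 8% + 1.75% surcharge = 9.75% → $14.82
Jump rope $24.81: sports equipment → 8% → $1.98
Pet grooming $84.00: personal services → 5.75% → $4.83
Total tax = $1.25 + $2.35 + $21.93 + $0.58 + $0.60 + $2.34 + $4.21 + $1.28 + $14.82 + $1.98 + $4.83 = $56.17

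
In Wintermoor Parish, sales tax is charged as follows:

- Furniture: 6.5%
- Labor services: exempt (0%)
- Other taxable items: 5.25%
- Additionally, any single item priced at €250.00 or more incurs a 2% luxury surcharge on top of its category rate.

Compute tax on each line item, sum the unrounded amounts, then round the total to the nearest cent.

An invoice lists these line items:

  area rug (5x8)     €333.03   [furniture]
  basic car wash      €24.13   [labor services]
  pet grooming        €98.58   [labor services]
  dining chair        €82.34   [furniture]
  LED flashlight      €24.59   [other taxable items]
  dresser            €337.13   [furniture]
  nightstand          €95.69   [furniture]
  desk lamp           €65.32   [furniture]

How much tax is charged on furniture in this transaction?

€72.78

Area rug (5x8) €333.03: furniture → 6.5% + 2% surcharge = 8.5% → €28.30755
Dining chair €82.34: furniture → 6.5% → €5.3521
Dresser €337.13: furniture → 6.5% + 2% surcharge = 8.5% → €28.65605
Nightstand €95.69: furniture → 6.5% → €6.21985
Desk lamp €65.32: furniture → 6.5% → €4.2458
Tax on furniture: unrounded sum = €72.78135 → €72.78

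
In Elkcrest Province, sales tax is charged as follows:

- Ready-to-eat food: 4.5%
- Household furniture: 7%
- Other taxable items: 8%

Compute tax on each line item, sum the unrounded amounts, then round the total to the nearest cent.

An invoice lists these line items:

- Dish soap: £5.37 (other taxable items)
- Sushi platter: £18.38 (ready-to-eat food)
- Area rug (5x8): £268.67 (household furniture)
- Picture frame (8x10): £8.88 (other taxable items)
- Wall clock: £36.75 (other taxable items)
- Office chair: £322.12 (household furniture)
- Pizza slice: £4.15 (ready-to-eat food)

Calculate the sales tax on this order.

£46.45

Dish soap £5.37: other taxable items → 8% → £0.4296
Sushi platter £18.38: ready-to-eat food → 4.5% → £0.8271
Area rug (5x8) £268.67: household furniture → 7% → £18.8069
Picture frame (8x10) £8.88: other taxable items → 8% → £0.7104
Wall clock £36.75: other taxable items → 8% → £2.94
Office chair £322.12: household furniture → 7% → £22.5484
Pizza slice £4.15: ready-to-eat food → 4.5% → £0.18675
Unrounded tax sum = £46.44915 → £46.45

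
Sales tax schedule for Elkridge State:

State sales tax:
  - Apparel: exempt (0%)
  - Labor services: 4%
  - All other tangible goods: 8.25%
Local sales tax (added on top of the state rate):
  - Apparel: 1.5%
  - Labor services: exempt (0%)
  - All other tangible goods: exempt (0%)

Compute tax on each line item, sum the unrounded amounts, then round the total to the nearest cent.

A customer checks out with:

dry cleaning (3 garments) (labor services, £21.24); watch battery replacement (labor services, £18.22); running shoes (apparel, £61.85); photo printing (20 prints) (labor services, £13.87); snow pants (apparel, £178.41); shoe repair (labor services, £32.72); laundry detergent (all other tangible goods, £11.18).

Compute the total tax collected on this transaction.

Dry cleaning (3 garments) £21.24: labor services → 4% + 0% local = 4% → £0.8496
Watch battery replacement £18.22: labor services → 4% + 0% local = 4% → £0.7288
Running shoes £61.85: apparel → 0% + 1.5% local = 1.5% → £0.92775
Photo printing (20 prints) £13.87: labor services → 4% + 0% local = 4% → £0.5548
Snow pants £178.41: apparel → 0% + 1.5% local = 1.5% → £2.67615
Shoe repair £32.72: labor services → 4% + 0% local = 4% → £1.3088
Laundry detergent £11.18: all other tangible goods → 8.25% + 0% local = 8.25% → £0.92235
Unrounded tax sum = £7.96825 → £7.97

£7.97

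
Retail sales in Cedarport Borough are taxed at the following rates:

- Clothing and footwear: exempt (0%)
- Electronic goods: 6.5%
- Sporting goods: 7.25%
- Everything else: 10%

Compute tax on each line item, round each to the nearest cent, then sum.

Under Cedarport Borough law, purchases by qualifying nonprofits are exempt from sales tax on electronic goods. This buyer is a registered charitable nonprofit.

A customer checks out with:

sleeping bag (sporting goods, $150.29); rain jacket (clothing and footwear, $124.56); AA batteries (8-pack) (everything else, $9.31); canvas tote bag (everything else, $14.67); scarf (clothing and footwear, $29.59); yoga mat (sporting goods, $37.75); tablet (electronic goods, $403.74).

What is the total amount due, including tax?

$785.95

Sleeping bag $150.29: sporting goods → 7.25% → $10.90
Rain jacket $124.56: clothing and footwear → 0% → $0.00
AA batteries (8-pack) $9.31: everything else → 10% → $0.93
Canvas tote bag $14.67: everything else → 10% → $1.47
Scarf $29.59: clothing and footwear → 0% → $0.00
Yoga mat $37.75: sporting goods → 7.25% → $2.74
Tablet $403.74: electronic goods, buyer-exempt → 0% → $0.00
Subtotal = $769.91; tax = $16.04; total due = $785.95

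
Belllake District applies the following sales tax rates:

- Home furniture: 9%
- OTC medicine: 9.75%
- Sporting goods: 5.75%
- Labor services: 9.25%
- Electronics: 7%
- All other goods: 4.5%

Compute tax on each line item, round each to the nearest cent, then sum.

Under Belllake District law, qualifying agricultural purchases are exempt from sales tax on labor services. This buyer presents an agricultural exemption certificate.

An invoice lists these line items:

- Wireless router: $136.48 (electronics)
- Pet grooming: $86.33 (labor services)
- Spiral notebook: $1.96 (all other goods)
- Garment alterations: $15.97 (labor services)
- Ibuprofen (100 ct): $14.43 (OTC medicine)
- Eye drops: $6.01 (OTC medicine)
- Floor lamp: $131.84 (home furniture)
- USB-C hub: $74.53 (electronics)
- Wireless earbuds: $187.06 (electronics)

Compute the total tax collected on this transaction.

Wireless router $136.48: electronics → 7% → $9.55
Pet grooming $86.33: labor services, buyer-exempt → 0% → $0.00
Spiral notebook $1.96: all other goods → 4.5% → $0.09
Garment alterations $15.97: labor services, buyer-exempt → 0% → $0.00
Ibuprofen (100 ct) $14.43: OTC medicine → 9.75% → $1.41
Eye drops $6.01: OTC medicine → 9.75% → $0.59
Floor lamp $131.84: home furniture → 9% → $11.87
USB-C hub $74.53: electronics → 7% → $5.22
Wireless earbuds $187.06: electronics → 7% → $13.09
Total tax = $9.55 + $0.09 + $1.41 + $0.59 + $11.87 + $5.22 + $13.09 = $41.82

$41.82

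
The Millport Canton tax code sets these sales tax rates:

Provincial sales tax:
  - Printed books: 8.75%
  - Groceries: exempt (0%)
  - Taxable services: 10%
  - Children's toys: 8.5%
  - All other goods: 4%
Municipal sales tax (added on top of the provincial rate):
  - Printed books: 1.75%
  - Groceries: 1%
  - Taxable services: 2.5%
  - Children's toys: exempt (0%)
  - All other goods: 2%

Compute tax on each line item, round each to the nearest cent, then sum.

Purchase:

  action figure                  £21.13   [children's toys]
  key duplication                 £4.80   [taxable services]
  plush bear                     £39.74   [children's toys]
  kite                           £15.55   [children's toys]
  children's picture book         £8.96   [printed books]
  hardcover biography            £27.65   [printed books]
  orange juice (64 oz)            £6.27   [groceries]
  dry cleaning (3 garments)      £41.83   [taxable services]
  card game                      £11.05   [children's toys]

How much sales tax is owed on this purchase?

Action figure £21.13: children's toys → 8.5% + 0% municipal = 8.5% → £1.80
Key duplication £4.80: taxable services → 10% + 2.5% municipal = 12.5% → £0.60
Plush bear £39.74: children's toys → 8.5% + 0% municipal = 8.5% → £3.38
Kite £15.55: children's toys → 8.5% + 0% municipal = 8.5% → £1.32
Children's picture book £8.96: printed books → 8.75% + 1.75% municipal = 10.5% → £0.94
Hardcover biography £27.65: printed books → 8.75% + 1.75% municipal = 10.5% → £2.90
Orange juice (64 oz) £6.27: groceries → 0% + 1% municipal = 1% → £0.06
Dry cleaning (3 garments) £41.83: taxable services → 10% + 2.5% municipal = 12.5% → £5.23
Card game £11.05: children's toys → 8.5% + 0% municipal = 8.5% → £0.94
Total tax = £1.80 + £0.60 + £3.38 + £1.32 + £0.94 + £2.90 + £0.06 + £5.23 + £0.94 = £17.17

£17.17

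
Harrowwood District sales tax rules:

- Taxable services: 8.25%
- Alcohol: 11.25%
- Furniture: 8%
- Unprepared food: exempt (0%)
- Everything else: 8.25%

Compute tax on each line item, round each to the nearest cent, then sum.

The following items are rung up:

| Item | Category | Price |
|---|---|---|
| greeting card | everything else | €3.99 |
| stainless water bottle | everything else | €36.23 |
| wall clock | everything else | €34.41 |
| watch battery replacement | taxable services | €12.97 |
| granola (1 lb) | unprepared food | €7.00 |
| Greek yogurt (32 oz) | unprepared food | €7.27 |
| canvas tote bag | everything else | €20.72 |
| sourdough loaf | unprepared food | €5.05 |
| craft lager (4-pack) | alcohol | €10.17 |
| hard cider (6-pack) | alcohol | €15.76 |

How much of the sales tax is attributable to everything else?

€7.87

Greeting card €3.99: everything else → 8.25% → €0.33
Stainless water bottle €36.23: everything else → 8.25% → €2.99
Wall clock €34.41: everything else → 8.25% → €2.84
Canvas tote bag €20.72: everything else → 8.25% → €1.71
Tax on everything else = €0.33 + €2.99 + €2.84 + €1.71 = €7.87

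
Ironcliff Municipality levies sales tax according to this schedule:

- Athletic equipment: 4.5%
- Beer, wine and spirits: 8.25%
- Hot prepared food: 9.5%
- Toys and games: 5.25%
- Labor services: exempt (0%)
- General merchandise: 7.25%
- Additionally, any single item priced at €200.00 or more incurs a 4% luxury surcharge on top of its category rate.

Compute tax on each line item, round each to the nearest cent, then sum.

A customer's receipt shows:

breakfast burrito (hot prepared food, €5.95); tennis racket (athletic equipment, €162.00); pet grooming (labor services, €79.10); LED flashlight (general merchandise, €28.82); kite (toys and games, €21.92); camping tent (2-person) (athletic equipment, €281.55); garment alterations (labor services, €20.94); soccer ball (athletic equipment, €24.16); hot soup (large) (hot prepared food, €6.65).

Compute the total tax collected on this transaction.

€36.75

Breakfast burrito €5.95: hot prepared food → 9.5% → €0.57
Tennis racket €162.00: athletic equipment → 4.5% → €7.29
Pet grooming €79.10: labor services → 0% → €0.00
LED flashlight €28.82: general merchandise → 7.25% → €2.09
Kite €21.92: toys and games → 5.25% → €1.15
Camping tent (2-person) €281.55: athletic equipment → 4.5% + 4% surcharge = 8.5% → €23.93
Garment alterations €20.94: labor services → 0% → €0.00
Soccer ball €24.16: athletic equipment → 4.5% → €1.09
Hot soup (large) €6.65: hot prepared food → 9.5% → €0.63
Total tax = €0.57 + €7.29 + €2.09 + €1.15 + €23.93 + €1.09 + €0.63 = €36.75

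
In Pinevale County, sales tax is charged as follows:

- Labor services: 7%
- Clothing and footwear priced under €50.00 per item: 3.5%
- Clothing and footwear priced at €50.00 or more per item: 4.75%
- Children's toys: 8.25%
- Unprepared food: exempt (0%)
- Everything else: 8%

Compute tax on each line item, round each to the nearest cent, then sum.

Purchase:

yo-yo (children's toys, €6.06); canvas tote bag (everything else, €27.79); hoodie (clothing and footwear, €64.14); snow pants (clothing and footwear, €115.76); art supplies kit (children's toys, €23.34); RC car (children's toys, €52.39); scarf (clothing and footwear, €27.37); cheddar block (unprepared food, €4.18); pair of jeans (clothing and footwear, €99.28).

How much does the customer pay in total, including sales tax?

€443.51

Yo-yo €6.06: children's toys → 8.25% → €0.50
Canvas tote bag €27.79: everything else → 8% → €2.22
Hoodie €64.14: clothing and footwear, €50.00 or more → 4.75% → €3.05
Snow pants €115.76: clothing and footwear, €50.00 or more → 4.75% → €5.50
Art supplies kit €23.34: children's toys → 8.25% → €1.93
RC car €52.39: children's toys → 8.25% → €4.32
Scarf €27.37: clothing and footwear, under €50.00 → 3.5% → €0.96
Cheddar block €4.18: unprepared food → 0% → €0.00
Pair of jeans €99.28: clothing and footwear, €50.00 or more → 4.75% → €4.72
Subtotal = €420.31; tax = €23.20; total due = €443.51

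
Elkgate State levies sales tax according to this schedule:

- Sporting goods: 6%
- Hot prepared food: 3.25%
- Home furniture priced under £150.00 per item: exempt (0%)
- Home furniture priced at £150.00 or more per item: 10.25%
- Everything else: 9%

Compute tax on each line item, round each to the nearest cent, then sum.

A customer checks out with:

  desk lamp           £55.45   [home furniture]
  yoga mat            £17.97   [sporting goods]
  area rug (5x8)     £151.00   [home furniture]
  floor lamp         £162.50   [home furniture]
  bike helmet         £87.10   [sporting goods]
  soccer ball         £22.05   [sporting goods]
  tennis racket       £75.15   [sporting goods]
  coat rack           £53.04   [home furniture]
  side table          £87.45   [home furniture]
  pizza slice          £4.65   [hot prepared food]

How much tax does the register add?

£44.43

Desk lamp £55.45: home furniture, under £150.00 → 0% → £0.00
Yoga mat £17.97: sporting goods → 6% → £1.08
Area rug (5x8) £151.00: home furniture, £150.00 or more → 10.25% → £15.48
Floor lamp £162.50: home furniture, £150.00 or more → 10.25% → £16.66
Bike helmet £87.10: sporting goods → 6% → £5.23
Soccer ball £22.05: sporting goods → 6% → £1.32
Tennis racket £75.15: sporting goods → 6% → £4.51
Coat rack £53.04: home furniture, under £150.00 → 0% → £0.00
Side table £87.45: home furniture, under £150.00 → 0% → £0.00
Pizza slice £4.65: hot prepared food → 3.25% → £0.15
Total tax = £1.08 + £15.48 + £16.66 + £5.23 + £1.32 + £4.51 + £0.15 = £44.43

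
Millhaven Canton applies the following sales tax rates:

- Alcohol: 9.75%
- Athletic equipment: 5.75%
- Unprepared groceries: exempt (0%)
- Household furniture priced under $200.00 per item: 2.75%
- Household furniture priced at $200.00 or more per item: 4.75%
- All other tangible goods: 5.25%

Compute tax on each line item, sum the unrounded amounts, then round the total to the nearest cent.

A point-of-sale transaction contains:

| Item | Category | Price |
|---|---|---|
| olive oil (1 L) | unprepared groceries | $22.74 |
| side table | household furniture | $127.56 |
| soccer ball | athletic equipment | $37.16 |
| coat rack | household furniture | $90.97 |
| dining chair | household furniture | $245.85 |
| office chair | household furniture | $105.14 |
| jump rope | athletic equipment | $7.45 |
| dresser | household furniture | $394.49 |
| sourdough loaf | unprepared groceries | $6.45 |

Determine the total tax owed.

$41.88

Olive oil (1 L) $22.74: unprepared groceries → 0% → $0.00
Side table $127.56: household furniture, under $200.00 → 2.75% → $3.5079
Soccer ball $37.16: athletic equipment → 5.75% → $2.1367
Coat rack $90.97: household furniture, under $200.00 → 2.75% → $2.501675
Dining chair $245.85: household furniture, $200.00 or more → 4.75% → $11.677875
Office chair $105.14: household furniture, under $200.00 → 2.75% → $2.89135
Jump rope $7.45: athletic equipment → 5.75% → $0.428375
Dresser $394.49: household furniture, $200.00 or more → 4.75% → $18.738275
Sourdough loaf $6.45: unprepared groceries → 0% → $0.00
Unrounded tax sum = $41.88215 → $41.88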